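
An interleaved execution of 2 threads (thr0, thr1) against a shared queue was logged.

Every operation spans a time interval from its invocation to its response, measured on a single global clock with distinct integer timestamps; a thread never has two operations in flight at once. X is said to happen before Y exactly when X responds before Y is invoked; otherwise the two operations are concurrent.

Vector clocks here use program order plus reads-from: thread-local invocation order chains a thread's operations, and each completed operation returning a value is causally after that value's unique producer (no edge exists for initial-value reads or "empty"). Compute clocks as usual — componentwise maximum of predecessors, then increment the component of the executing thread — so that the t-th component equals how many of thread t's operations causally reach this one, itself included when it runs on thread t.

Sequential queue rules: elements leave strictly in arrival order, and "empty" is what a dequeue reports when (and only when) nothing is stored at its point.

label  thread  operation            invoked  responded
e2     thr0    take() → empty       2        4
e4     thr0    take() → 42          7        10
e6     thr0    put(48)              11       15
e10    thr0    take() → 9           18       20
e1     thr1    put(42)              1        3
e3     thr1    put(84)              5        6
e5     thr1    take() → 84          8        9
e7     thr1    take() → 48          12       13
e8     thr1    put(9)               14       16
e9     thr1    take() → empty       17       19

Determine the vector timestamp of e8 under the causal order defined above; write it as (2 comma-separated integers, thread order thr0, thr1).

(3, 5)

e1 (invocation 1): nothing precedes it; thr1's component alone gives (0, 1)
e2 (invocation 2): nothing precedes it; thr0's component alone gives (1, 0)
e3 (invocation 5): componentwise max over VC(e1)=(0, 1), +1 at thr1, giving (0, 2)
e5 (invocation 8): componentwise max over VC(e3)=(0, 2), +1 at thr1, giving (0, 3)
e4 (invocation 7): componentwise max over VC(e1)=(0, 1), VC(e2)=(1, 0), +1 at thr0, giving (2, 1)
e6 (invocation 11): componentwise max over VC(e4)=(2, 1), +1 at thr0, giving (3, 1)
e7 (invocation 12): componentwise max over VC(e5)=(0, 3), VC(e6)=(3, 1), +1 at thr1, giving (3, 4)
e8 (invocation 14): componentwise max over VC(e7)=(3, 4), +1 at thr1, giving (3, 5)
e9 (invocation 17): componentwise max over VC(e8)=(3, 5), +1 at thr1, giving (3, 6)
e10 (invocation 18): componentwise max over VC(e6)=(3, 1), VC(e8)=(3, 5), +1 at thr0, giving (4, 5)
target: VC(e8) = (3, 5)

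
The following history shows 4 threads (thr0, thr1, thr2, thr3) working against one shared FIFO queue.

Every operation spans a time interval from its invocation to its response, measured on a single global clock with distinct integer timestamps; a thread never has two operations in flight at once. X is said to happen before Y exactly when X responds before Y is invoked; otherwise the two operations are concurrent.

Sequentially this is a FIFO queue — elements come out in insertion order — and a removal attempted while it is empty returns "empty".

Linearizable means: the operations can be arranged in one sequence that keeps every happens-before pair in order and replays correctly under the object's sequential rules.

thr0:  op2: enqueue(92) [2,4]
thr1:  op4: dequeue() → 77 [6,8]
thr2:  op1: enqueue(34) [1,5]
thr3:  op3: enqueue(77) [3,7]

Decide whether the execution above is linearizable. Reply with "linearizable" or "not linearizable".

a witness: op3, op1, op2, op4
after step 1 (op3 enqueue(77)): queue <77>
after step 2 (op1 enqueue(34)): queue <77,34>
after step 3 (op2 enqueue(92)): queue <77,34,92>
after step 4 (op4 dequeue() → 77): queue <34,92>

linearizable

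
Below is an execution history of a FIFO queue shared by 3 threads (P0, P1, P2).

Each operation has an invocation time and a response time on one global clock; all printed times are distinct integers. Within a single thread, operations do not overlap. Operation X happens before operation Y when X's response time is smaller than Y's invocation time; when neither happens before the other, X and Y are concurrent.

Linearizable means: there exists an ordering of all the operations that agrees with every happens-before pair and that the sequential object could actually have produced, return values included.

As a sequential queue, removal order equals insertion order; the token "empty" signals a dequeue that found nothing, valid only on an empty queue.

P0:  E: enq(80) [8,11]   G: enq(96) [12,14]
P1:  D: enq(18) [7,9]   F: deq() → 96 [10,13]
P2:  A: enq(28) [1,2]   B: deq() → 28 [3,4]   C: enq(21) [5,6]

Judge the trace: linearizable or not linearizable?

not linearizable

prefix check: 1..12 passes, 1..13 fails once F's time-13 response joins
every one of the 3 real-time-consistent orders over 6 completed FIFO queue ops fails the sequential spec
no completion choice of the 1 pending operation (G) rescues it — every subset was tried
sample order A, B, C, D, E, F (pending dropped) stalls at step 6 — F deq() → 96 has no legal effect
sample order A, B, C, D, F, E (pending dropped) stalls at step 5 — F deq() → 96 has no legal effect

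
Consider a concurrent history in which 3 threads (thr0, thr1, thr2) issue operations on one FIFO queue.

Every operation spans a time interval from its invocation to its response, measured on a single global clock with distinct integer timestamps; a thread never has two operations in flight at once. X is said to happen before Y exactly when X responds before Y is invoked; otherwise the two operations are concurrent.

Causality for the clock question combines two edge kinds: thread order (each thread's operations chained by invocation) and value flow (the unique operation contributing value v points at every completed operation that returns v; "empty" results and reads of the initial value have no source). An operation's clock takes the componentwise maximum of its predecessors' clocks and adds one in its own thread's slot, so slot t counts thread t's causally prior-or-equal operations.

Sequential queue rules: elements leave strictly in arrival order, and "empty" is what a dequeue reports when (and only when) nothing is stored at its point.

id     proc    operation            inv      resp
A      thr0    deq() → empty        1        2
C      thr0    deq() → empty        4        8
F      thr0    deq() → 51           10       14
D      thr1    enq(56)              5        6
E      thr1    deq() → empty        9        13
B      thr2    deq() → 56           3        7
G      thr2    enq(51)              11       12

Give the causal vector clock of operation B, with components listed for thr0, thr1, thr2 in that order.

(0, 1, 1)

invoked at 5, D has no predecessors; its own thr1 bump gives (0, 1, 0)
invoked at 1, A has no predecessors; its own thr0 bump gives (1, 0, 0)
merge at B (invoked 3): VC(D)=(0, 1, 0), own-thread bump on thr2 → (0, 1, 1)
merge at E (invoked 9): VC(D)=(0, 1, 0), own-thread bump on thr1 → (0, 2, 0)
merge at C (invoked 4): VC(A)=(1, 0, 0), own-thread bump on thr0 → (2, 0, 0)
merge at G (invoked 11): VC(B)=(0, 1, 1), own-thread bump on thr2 → (0, 1, 2)
merge at F (invoked 10): VC(C)=(2, 0, 0), VC(G)=(0, 1, 2), own-thread bump on thr0 → (3, 1, 2)
target: VC(B) = (0, 1, 1)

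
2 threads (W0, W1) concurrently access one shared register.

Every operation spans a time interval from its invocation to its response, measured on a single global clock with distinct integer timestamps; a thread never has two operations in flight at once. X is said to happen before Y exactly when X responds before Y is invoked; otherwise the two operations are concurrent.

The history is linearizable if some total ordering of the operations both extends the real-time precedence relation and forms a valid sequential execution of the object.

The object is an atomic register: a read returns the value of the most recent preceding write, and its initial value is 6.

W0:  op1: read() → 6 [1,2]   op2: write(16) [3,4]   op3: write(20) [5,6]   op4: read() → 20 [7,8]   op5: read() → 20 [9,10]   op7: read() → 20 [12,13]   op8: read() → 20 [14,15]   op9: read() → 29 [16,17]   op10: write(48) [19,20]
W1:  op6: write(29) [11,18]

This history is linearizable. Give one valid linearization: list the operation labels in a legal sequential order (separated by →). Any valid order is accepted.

step 1: op1 read() → 6 — value 6
step 2: op2 write(16) — value 16
step 3: op3 write(20) — value 20
step 4: op4 read() → 20 — value 20
step 5: op5 read() → 20 — value 20
step 6: op7 read() → 20 — value 20
step 7: op8 read() → 20 — value 20
step 8: op6 write(29) — value 29
step 9: op9 read() → 29 — value 29
step 10: op10 write(48) — value 48

op1 → op2 → op3 → op4 → op5 → op7 → op8 → op6 → op9 → op10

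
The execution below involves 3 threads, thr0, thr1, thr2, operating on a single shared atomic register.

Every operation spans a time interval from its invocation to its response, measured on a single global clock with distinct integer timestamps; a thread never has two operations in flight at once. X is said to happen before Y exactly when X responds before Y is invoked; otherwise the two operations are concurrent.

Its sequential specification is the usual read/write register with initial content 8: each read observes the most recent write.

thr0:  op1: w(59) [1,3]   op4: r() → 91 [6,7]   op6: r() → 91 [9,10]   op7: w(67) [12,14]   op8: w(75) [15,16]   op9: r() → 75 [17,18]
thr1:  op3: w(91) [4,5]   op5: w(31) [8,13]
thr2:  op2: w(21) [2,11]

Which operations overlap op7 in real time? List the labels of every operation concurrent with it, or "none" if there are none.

op7 spans [12,14]; an op avoiding the whole window 12..14 is ordered, any other is concurrent
op1 [1,3]: before
op2 [2,11]: before
op3 [4,5]: before
op4 [6,7]: before
op5 [8,13]: concurrent
op6 [9,10]: before
op8 [15,16]: after
op9 [17,18]: after

op5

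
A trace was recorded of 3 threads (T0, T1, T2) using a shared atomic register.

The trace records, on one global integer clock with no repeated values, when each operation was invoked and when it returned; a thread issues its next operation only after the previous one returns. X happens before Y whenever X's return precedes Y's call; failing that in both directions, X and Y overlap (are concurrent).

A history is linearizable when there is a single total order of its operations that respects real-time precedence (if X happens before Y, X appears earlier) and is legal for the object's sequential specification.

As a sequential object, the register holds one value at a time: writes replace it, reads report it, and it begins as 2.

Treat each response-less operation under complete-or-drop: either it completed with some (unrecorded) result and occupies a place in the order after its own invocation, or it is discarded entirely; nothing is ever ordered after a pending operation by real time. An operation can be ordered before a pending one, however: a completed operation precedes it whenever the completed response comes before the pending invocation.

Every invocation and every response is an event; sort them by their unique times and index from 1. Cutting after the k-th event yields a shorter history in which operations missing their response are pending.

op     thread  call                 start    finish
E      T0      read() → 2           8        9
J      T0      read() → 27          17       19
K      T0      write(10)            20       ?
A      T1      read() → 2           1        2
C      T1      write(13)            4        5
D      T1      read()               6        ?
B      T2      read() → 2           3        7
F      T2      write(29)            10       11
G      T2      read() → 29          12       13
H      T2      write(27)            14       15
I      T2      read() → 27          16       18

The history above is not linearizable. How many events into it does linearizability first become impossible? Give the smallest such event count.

events 1..8 are still linearizable — one witness is A, B, C:
after step 1 (A read() → 2): value 2
after step 2 (B read() → 2): value 2
after step 3 (C write(13)): value 13
adding event 9 (E responds at 9) leaves no legal real-time order
no escape via the 1 pending operation (D): every completion choice fails
one such order, A, B, C, E (pending dropped), breaks at step 4 where E read() → 2 is illegal
one such order, A, C, B, E (pending dropped), breaks at step 3 where B read() → 2 is illegal

9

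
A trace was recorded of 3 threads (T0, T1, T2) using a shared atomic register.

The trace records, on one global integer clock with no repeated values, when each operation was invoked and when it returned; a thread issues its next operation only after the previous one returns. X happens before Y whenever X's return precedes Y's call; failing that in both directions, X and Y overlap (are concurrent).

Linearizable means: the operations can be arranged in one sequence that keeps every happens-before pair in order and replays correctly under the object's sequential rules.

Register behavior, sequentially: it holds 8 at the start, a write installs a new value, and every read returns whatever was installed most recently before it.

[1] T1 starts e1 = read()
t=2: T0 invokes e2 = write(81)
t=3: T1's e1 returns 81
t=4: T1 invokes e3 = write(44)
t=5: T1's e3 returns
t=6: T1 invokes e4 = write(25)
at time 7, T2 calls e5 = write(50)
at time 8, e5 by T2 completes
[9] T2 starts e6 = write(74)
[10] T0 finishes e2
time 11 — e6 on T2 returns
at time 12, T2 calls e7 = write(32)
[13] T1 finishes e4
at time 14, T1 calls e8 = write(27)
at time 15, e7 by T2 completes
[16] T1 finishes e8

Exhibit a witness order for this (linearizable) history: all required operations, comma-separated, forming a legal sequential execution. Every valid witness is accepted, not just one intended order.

e2, e1, e3, e4, e5, e6, e7, e8

step 1: e2 write(81) — value 81
step 2: e1 read() → 81 — value 81
step 3: e3 write(44) — value 44
step 4: e4 write(25) — value 25
step 5: e5 write(50) — value 50
step 6: e6 write(74) — value 74
step 7: e7 write(32) — value 32
step 8: e8 write(27) — value 27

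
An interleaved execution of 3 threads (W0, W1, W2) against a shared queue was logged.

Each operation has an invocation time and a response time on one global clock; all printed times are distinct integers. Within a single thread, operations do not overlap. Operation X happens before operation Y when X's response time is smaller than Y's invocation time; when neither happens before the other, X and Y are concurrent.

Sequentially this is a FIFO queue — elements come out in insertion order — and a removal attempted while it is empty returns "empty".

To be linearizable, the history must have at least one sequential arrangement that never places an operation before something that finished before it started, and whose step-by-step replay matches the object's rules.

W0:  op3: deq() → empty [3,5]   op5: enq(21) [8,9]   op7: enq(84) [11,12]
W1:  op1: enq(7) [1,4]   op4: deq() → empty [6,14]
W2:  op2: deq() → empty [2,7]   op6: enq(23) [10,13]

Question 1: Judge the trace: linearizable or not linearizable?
not linearizable

cut after 13 events: linearizable; cut after 14 events (op4 responds, time 14): not linearizable
every one of the 52 real-time-consistent orders over 7 completed queue ops fails the sequential spec
take op1, op2, op3, op4, op5, op6, op7: step 2 already fails, because op2 deq() → empty cannot occur there
take op1, op2, op3, op4, op5, op7, op6: step 2 already fails, because op2 deq() → empty cannot occur there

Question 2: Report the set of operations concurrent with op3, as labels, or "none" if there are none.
op1, op2

op3 runs from 3 to 5; window-overlapping ops are concurrent
op1 [1,4]: concurrent
op2 [2,7]: concurrent
op4 [6,14]: after
op5 [8,9]: after
op6 [10,13]: after
op7 [11,12]: after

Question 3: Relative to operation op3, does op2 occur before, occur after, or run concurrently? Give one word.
concurrent

op2 spans [2,7], op3 spans [3,5]
the intervals overlap in both directions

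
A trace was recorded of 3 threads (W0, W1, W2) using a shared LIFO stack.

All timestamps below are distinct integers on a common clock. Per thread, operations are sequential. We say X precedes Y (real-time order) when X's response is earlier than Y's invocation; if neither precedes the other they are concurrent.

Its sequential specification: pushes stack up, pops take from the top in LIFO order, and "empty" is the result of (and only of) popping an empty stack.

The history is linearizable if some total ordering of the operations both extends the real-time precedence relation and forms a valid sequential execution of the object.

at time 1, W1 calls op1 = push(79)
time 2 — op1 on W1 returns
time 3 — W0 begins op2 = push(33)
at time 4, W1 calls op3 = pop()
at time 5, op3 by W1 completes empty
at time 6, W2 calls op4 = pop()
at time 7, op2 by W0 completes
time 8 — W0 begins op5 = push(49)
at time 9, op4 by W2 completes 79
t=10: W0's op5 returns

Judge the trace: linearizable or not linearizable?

the violation lands at event 5, op3's response at time 5: events 1..4 linearize, events 1..5 do not
a single order respects real time; the 2 completed LIFO stack operations fail replay along it
completion choices over the 1 pending operation (op2) were checked; none helps
for example op1, op3 (pending dropped) fails at step 2: op3 pop() → empty is not legal there

not linearizable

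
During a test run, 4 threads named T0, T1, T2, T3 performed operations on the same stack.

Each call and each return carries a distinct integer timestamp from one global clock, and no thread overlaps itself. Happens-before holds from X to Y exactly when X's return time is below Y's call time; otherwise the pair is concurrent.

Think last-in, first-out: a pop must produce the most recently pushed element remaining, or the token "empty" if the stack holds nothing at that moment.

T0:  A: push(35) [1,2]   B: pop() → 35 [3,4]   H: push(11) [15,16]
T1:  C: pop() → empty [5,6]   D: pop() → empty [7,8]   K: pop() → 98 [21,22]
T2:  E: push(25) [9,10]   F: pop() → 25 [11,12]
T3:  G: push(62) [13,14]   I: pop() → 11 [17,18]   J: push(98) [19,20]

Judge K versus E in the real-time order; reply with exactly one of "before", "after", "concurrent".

after

K spans [21,22], E spans [9,10]
resp(E)=10 < inv(K)=21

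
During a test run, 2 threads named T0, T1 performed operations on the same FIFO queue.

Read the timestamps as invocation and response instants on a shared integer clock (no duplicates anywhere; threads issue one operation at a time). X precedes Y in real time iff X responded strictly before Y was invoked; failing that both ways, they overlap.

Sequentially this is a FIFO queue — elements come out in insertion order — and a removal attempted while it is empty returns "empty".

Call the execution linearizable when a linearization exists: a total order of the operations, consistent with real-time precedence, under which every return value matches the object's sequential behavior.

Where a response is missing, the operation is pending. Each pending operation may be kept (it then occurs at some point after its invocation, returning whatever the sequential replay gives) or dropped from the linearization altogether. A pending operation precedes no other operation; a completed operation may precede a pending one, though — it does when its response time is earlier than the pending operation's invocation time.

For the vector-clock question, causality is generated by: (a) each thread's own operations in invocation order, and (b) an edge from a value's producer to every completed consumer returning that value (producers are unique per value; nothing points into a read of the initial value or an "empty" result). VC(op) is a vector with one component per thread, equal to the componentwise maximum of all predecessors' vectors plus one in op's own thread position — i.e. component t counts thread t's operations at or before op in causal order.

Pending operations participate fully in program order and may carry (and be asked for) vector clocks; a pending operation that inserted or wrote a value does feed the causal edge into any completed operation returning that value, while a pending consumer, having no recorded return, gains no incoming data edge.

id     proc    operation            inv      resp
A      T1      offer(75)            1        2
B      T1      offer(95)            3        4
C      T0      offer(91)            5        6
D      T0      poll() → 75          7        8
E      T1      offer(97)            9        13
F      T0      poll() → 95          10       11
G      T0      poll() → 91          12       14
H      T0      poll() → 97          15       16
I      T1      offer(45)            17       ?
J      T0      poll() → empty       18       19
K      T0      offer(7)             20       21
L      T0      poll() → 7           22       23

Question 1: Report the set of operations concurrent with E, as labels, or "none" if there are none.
E runs from 9 to 13; window-overlapping ops are concurrent
A [1,2]: before
B [3,4]: before
C [5,6]: before
D [7,8]: before
F [10,11]: concurrent
G [12,14]: concurrent
H [15,16]: after
I [17,…): after
J [18,19]: after
K [20,21]: after
L [22,23]: after

F, G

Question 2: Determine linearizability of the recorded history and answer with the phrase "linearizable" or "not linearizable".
a witness: A, B, C, D, E, F, G, H, J, K, I, L
step 1: A offer(75) — queue <75>
step 2: B offer(95) — queue <75,95>
step 3: C offer(91) — queue <75,95,91>
step 4: D poll() → 75 — queue <95,91>
step 5: E offer(97) — queue <95,91,97>
step 6: F poll() → 95 — queue <91,97>
step 7: G poll() → 91 — queue <97>
step 8: H poll() → 97 — queue <>
step 9: J poll() → empty — queue <>
step 10: K offer(7) — queue <7>
step 11: I offer(45) (pending, included) — queue <7,45>
step 12: L poll() → 7 — queue <45>

linearizable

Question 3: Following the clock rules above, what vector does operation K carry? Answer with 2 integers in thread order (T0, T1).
no predecessors for A (invoked 1): T1 increments from zero → (0, 1)
no predecessors for C (invoked 5): T0 increments from zero → (1, 0)
B, invoked 3, takes VC(A)=(0, 1) under max, adds 1 for T1 → (0, 2)
E, invoked 9, takes VC(B)=(0, 2) under max, adds 1 for T1 → (0, 3)
D, invoked 7, takes VC(A)=(0, 1), VC(C)=(1, 0) under max, adds 1 for T0 → (2, 1)
I, invoked 17, takes VC(E)=(0, 3) under max, adds 1 for T1 → (0, 4)
F, invoked 10, takes VC(B)=(0, 2), VC(D)=(2, 1) under max, adds 1 for T0 → (3, 2)
G, invoked 12, takes VC(C)=(1, 0), VC(F)=(3, 2) under max, adds 1 for T0 → (4, 2)
H, invoked 15, takes VC(E)=(0, 3), VC(G)=(4, 2) under max, adds 1 for T0 → (5, 3)
J, invoked 18, takes VC(H)=(5, 3) under max, adds 1 for T0 → (6, 3)
K, invoked 20, takes VC(J)=(6, 3) under max, adds 1 for T0 → (7, 3)
L, invoked 22, takes VC(K)=(7, 3) under max, adds 1 for T0 → (8, 3)
target: VC(K) = (7, 3)

(7, 3)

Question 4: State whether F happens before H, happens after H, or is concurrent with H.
F spans [10,11], H spans [15,16]
resp(F)=11 < inv(H)=15

before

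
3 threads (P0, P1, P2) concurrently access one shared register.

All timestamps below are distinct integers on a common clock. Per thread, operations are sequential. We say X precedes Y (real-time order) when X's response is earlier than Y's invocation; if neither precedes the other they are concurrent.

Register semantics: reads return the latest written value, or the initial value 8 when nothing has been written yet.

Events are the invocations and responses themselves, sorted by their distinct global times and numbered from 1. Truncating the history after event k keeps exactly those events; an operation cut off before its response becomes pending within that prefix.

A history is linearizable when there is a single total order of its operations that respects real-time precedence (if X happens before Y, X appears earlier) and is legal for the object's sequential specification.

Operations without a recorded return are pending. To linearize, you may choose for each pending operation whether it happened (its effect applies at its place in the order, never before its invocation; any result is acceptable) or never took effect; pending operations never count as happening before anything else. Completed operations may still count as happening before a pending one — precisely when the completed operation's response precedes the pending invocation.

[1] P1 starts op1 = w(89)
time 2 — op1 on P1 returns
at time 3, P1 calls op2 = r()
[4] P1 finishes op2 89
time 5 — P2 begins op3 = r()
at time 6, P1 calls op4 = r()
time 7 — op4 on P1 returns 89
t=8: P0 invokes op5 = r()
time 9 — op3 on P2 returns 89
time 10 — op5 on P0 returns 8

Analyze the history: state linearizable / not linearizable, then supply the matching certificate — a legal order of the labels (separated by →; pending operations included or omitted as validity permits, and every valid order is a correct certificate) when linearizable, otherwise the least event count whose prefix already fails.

not linearizable — minimal violating prefix: 10 events

already the first 10 events (up to op5's response at time 10) admit no linearization; the first 9 still do
no legal order exists: 3 real-time-consistent candidates over 5 completed register operations, all rejected
e.g. op1, op2, op3, op4, op5: illegal at step 5, since op5 r() → 8 cannot apply there
e.g. op1, op2, op4, op3, op5: illegal at step 5, since op5 r() → 8 cannot apply there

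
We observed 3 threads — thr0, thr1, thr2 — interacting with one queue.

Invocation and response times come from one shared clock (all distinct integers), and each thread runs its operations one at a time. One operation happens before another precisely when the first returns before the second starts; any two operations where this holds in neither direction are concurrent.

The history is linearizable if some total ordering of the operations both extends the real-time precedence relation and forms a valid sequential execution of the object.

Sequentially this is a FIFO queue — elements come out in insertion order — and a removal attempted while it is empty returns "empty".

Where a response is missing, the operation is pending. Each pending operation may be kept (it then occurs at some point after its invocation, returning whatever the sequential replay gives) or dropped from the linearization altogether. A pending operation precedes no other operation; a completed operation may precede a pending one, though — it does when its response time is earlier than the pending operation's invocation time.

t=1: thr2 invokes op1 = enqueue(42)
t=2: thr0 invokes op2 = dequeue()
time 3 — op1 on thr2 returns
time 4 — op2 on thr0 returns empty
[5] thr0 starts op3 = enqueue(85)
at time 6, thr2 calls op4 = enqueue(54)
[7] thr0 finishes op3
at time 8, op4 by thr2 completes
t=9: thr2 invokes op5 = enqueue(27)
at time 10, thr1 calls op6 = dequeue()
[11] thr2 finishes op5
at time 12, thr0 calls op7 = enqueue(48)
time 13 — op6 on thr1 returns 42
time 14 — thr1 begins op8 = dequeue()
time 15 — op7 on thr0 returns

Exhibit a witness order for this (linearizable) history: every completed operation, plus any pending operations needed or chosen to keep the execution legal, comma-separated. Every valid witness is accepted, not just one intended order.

op2, op1, op3, op4, op5, op6, op7

after step 1 (op2 dequeue() → empty): queue <>
after step 2 (op1 enqueue(42)): queue <42>
after step 3 (op3 enqueue(85)): queue <42,85>
after step 4 (op4 enqueue(54)): queue <42,85,54>
after step 5 (op5 enqueue(27)): queue <42,85,54,27>
after step 6 (op6 dequeue() → 42): queue <85,54,27>
after step 7 (op7 enqueue(48)): queue <85,54,27,48>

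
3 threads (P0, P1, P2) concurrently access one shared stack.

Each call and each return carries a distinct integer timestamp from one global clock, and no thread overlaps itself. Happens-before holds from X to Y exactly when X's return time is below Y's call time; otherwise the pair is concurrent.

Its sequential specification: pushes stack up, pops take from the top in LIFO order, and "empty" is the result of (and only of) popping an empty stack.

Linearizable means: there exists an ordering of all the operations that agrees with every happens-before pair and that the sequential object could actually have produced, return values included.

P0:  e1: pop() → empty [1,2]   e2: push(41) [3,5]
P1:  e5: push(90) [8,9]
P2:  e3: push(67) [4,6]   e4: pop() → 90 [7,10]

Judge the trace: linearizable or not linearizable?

linearizable

witness order: e1, e2, e3, e5, e4
step 1: e1 pop() → empty — stack <>
step 2: e2 push(41) — stack <41>
step 3: e3 push(67) — stack <41,67>
step 4: e5 push(90) — stack <41,67,90>
step 5: e4 pop() → 90 — stack <41,67>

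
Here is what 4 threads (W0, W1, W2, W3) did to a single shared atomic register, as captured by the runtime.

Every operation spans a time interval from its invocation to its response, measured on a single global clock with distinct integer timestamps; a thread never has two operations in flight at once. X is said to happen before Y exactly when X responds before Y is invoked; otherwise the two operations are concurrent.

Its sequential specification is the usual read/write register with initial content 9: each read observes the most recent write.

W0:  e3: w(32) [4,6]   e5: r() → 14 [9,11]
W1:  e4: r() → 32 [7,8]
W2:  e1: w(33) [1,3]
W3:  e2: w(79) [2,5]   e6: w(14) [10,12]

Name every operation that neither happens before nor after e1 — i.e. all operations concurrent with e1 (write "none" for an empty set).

e2

e1 spans [1,3]: anything still running between times 1 and 3 counts as concurrent
e2 [2,5]: concurrent
e3 [4,6]: after
e4 [7,8]: after
e5 [9,11]: after
e6 [10,12]: after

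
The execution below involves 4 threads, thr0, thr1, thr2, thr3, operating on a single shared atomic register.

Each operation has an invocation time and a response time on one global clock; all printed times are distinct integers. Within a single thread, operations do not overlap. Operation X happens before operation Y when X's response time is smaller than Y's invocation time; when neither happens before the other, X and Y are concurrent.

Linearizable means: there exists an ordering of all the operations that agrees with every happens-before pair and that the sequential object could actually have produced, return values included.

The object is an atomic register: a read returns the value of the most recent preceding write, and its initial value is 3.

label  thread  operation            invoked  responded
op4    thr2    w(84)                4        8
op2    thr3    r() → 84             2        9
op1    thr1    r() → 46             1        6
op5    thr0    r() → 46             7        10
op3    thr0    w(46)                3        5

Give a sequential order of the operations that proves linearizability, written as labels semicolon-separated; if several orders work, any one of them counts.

step 1: op3 w(46) — value 46
step 2: op1 r() → 46 — value 46
step 3: op5 r() → 46 — value 46
step 4: op4 w(84) — value 84
step 5: op2 r() → 84 — value 84

op3; op1; op5; op4; op2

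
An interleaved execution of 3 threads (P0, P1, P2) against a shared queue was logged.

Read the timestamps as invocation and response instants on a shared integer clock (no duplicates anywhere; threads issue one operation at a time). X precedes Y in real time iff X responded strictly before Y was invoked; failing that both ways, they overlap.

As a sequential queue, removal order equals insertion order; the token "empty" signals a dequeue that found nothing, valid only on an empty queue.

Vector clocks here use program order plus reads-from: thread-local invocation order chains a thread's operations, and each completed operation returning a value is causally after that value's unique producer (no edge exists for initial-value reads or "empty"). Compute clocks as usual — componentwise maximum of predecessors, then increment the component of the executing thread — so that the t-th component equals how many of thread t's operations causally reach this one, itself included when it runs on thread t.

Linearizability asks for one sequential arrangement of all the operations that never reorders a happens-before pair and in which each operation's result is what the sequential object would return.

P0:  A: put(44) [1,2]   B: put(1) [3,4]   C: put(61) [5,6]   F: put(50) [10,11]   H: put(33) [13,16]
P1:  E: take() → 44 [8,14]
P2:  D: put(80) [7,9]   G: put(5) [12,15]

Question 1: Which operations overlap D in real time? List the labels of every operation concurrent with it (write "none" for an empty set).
D spans [7,9]; an op avoiding the whole window 7..9 is ordered, any other is concurrent
A [1,2]: before
B [3,4]: before
C [5,6]: before
E [8,14]: concurrent
F [10,11]: after
G [12,15]: after
H [13,16]: after

E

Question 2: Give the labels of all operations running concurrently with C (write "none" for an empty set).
C runs from 5 to 6; window-overlapping ops are concurrent
A [1,2]: before
B [3,4]: before
D [7,9]: after
E [8,14]: after
F [10,11]: after
G [12,15]: after
H [13,16]: after

none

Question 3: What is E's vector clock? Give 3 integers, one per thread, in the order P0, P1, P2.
D, invoked 7, has no incoming edges; only P2's bump applies → (0, 0, 1)
A, invoked 1, has no incoming edges; only P0's bump applies → (1, 0, 0)
from VC(D)=(0, 0, 1), G (invoked 12) maxes components and bumps P2 → (0, 0, 2)
from VC(A)=(1, 0, 0), E (invoked 8) maxes components and bumps P1 → (1, 1, 0)
from VC(A)=(1, 0, 0), B (invoked 3) maxes components and bumps P0 → (2, 0, 0)
from VC(B)=(2, 0, 0), C (invoked 5) maxes components and bumps P0 → (3, 0, 0)
from VC(C)=(3, 0, 0), F (invoked 10) maxes components and bumps P0 → (4, 0, 0)
from VC(F)=(4, 0, 0), H (invoked 13) maxes components and bumps P0 → (5, 0, 0)
target: VC(E) = (1, 1, 0)

(1, 1, 0)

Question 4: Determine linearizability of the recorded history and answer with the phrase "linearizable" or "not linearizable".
a witness: A, B, C, D, E, F, G, H
step 1: A put(44) — queue <44>
step 2: B put(1) — queue <44,1>
step 3: C put(61) — queue <44,1,61>
step 4: D put(80) — queue <44,1,61,80>
step 5: E take() → 44 — queue <1,61,80>
step 6: F put(50) — queue <1,61,80,50>
step 7: G put(5) — queue <1,61,80,50,5>
step 8: H put(33) — queue <1,61,80,50,5,33>

linearizable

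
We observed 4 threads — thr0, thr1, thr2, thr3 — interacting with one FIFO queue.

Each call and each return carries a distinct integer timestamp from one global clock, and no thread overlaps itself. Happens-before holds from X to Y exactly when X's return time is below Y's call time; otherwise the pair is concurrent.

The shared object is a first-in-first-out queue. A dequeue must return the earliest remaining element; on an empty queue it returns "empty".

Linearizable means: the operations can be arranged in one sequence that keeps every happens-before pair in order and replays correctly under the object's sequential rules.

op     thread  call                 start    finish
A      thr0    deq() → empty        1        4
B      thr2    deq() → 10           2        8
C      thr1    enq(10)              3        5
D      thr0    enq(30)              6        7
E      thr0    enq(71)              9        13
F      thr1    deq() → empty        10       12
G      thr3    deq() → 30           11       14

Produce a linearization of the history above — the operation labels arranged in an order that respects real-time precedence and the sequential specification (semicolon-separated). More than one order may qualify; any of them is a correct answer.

A; C; B; D; G; F; E

step 1: A deq() → empty — queue <>
step 2: C enq(10) — queue <10>
step 3: B deq() → 10 — queue <>
step 4: D enq(30) — queue <30>
step 5: G deq() → 30 — queue <>
step 6: F deq() → empty — queue <>
step 7: E enq(71) — queue <71>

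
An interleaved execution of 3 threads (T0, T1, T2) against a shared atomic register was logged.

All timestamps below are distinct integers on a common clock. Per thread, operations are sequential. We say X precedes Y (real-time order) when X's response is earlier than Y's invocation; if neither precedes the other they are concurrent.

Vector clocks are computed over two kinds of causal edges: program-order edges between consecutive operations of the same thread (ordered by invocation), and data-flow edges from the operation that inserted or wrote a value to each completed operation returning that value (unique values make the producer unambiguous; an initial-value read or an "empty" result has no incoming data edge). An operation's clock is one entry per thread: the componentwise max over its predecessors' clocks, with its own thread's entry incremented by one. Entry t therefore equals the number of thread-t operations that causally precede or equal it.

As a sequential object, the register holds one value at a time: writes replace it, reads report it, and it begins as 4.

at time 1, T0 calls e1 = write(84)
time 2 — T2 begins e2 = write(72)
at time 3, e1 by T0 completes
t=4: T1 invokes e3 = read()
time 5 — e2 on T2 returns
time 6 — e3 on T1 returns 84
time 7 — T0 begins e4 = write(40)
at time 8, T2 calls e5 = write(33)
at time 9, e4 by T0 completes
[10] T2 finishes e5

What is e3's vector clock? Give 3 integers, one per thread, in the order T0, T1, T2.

(1, 1, 0)

invoked at 2, e2 has no predecessors; its own T2 bump gives (0, 0, 1)
invoked at 1, e1 has no predecessors; its own T0 bump gives (1, 0, 0)
e5, invoked 8, takes VC(e2)=(0, 0, 1) under max, adds 1 for T2 → (0, 0, 2)
e3, invoked 4, takes VC(e1)=(1, 0, 0) under max, adds 1 for T1 → (1, 1, 0)
e4, invoked 7, takes VC(e1)=(1, 0, 0) under max, adds 1 for T0 → (2, 0, 0)
target: VC(e3) = (1, 1, 0)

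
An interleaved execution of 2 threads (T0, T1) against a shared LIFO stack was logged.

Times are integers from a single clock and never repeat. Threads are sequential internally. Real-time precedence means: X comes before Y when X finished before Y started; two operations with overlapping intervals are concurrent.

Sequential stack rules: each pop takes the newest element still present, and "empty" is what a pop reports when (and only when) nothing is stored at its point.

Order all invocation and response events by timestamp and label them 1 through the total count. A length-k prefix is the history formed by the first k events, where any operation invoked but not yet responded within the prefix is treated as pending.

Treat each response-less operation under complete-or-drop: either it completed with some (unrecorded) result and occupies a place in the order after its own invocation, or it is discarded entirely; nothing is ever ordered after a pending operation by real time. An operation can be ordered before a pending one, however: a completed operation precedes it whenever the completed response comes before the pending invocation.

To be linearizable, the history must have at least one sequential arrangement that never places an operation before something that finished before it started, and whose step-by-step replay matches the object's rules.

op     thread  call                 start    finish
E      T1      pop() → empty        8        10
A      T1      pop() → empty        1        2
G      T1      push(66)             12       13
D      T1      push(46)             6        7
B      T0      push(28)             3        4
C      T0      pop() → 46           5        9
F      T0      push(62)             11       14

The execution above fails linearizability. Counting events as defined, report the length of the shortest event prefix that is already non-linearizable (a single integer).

events 1..9 are still linearizable — one witness is A, B, D, C:
step 1: A pop() → empty — stack <>
step 2: B push(28) — stack <28>
step 3: D push(46) — stack <28,46>
step 4: C pop() → 46 — stack <28>
once event 10 joins (E's response, time 10), exhaustive search finds no witness
one such order, A, B, C, D, E, breaks at step 3 where C pop() → 46 is illegal
one such order, A, B, D, C, E, breaks at step 5 where E pop() → empty is illegal

10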